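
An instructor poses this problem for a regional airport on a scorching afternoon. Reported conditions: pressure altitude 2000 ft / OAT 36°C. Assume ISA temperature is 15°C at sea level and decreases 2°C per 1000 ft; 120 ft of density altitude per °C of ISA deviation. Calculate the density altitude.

ISA temperature at 2000 ft = 15 − 2 × (2000/1000) = 11°C.
ISA deviation = 36 − 11 = +25°C.
Density altitude = 2000 + 120 × (25) = 2000 + (+3000) = 5000 ft.

5000 ft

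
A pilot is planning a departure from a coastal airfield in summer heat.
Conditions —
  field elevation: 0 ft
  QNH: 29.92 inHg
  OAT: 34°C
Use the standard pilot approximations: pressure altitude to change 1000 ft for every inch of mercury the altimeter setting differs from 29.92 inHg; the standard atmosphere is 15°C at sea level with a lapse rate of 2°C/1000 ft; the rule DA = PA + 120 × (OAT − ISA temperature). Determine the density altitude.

Pressure altitude = 0 + (29.92 − 29.92) × 1000 = 0 + (0) = 0 ft.
ISA temperature at 0 ft = 15 − 2 × (0/1000) = 15°C.
ISA deviation = 34 − 15 = +19°C.
Density altitude = 0 + 120 × (19) = 2280 ft.

2280 ft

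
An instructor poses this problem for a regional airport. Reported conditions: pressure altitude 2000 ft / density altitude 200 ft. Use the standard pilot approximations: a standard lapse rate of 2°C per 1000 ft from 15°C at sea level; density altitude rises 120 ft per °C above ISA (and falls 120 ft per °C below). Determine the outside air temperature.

-4°C

Density altitude − pressure altitude = 200 − 2000 = -1800 ft.
At 120 ft/°C that is an ISA deviation of -1800/120 = -15°C.
ISA temperature at 2000 ft = 15 − 2 × (2000/1000) = 11°C.
OAT = ISA + deviation = 11 + (-15) = -4°C.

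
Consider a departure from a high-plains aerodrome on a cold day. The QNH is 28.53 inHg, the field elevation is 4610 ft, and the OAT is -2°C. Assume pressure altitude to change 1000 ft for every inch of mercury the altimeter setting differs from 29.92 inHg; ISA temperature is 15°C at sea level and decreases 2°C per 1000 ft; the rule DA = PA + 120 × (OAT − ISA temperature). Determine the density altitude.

Pressure altitude = 4610 + (29.92 − 28.53) × 1000 = 4610 + (+1390) = 6000 ft.
ISA temperature at 6000 ft = 15 − 2 × (6000/1000) = 3°C.
ISA deviation = -2 − 3 = -5°C.
Density altitude = 6000 + 120 × (-5) = 5400 ft.

5400 ft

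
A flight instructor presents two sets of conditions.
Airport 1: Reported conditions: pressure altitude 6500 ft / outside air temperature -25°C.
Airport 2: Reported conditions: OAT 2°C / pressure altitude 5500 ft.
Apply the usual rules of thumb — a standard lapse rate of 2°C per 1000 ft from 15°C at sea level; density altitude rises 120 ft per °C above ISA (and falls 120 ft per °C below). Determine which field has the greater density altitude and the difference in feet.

Airport 2 by 2000 ft

Airport 1: ISA temp = 2°C, deviation -27°C, DA = 6500 + 120 × (-27) = 3260 ft.
Airport 2: ISA temp = 4°C, deviation -2°C, DA = 5500 + 120 × (-2) = 5260 ft.
Airport 2 is higher by 5260 − 3260 = 2000 ft.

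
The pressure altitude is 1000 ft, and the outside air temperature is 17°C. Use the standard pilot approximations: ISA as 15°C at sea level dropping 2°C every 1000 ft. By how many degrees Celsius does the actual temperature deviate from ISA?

ISA temperature at 1000 ft = 15 − 2 × (1000/1000) = 13°C.
Deviation = OAT − ISA = 17 − 13 = +4°C.

ISA+4°C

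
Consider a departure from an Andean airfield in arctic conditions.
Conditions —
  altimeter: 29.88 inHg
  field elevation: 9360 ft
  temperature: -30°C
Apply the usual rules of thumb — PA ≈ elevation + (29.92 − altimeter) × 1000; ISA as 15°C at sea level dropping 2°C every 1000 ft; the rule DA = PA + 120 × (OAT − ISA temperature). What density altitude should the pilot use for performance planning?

Pressure altitude = 9360 + (29.92 − 29.88) × 1000 = 9360 + (+40) = 9400 ft.
ISA temperature at 9400 ft = 15 − 2 × (9400/1000) = -3.8°C.
ISA deviation = -30 − (-3.8) = -26.2°C.
Density altitude = 9400 + 120 × (-26.2) = 6256 ft.

6256 ft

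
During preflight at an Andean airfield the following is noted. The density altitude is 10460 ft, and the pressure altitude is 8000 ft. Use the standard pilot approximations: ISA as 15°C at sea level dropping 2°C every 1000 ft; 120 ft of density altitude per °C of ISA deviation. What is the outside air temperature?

19.5°C

Density altitude − pressure altitude = 10460 − 8000 = +2460 ft.
At 120 ft/°C that is an ISA deviation of 2460/120 = +20.5°C.
ISA temperature at 8000 ft = 15 − 2 × (8000/1000) = -1°C.
OAT = ISA + deviation = -1 + (+20.5) = 19.5°C.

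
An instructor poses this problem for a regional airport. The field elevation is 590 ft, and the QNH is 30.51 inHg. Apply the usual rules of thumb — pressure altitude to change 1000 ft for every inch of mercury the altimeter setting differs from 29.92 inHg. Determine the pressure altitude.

Pressure correction = (29.92 − 30.51) × 1000 = -590 ft.
Pressure altitude = 590 + (-590) = 0 ft.

0 ft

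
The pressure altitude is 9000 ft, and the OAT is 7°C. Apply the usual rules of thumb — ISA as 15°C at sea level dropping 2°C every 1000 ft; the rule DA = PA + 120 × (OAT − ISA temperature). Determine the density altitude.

10200 ft

ISA temperature at 9000 ft = 15 − 2 × (9000/1000) = -3°C.
ISA deviation = 7 − (-3) = +10°C.
Density altitude = 9000 + 120 × (10) = 9000 + (+1200) = 10200 ft.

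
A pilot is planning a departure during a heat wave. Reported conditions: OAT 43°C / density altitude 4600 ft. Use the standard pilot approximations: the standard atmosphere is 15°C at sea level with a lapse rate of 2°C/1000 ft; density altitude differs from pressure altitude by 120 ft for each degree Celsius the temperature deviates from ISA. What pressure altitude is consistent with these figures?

DA = PA + 120 × (OAT − (15 − 2·PA/1000)) = PA + 120·OAT − 1800 + 0.24·PA = 1.24·PA + 120·OAT − 1800.
So 1.24·PA = 4600 − 120 × 43 + 1800 = 1240.
PA = 1240 / 1.24 = 1000 ft.

1000 ft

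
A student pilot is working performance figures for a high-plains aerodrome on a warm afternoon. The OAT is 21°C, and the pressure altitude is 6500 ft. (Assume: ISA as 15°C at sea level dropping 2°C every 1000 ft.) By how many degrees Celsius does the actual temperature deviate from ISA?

ISA+19°C

ISA temperature at 6500 ft = 15 − 2 × (6500/1000) = 2°C.
Deviation = OAT − ISA = 21 − 2 = +19°C.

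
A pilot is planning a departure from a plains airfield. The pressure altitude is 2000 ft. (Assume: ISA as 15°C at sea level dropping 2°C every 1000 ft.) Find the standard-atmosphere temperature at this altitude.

ISA temperature = 15 − 2 × (2000/1000) = 15 − 4 = 11°C.

11°C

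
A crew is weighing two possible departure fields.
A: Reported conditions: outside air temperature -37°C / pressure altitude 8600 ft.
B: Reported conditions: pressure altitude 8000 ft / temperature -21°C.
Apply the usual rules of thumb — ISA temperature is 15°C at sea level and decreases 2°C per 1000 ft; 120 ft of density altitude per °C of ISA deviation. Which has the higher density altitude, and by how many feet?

A: ISA temp = -2.2°C, deviation -34.8°C, DA = 8600 + 120 × (-34.8) = 4424 ft.
B: ISA temp = -1°C, deviation -20°C, DA = 8000 + 120 × (-20) = 5600 ft.
B is higher by 5600 − 4424 = 1176 ft.

B by 1176 ft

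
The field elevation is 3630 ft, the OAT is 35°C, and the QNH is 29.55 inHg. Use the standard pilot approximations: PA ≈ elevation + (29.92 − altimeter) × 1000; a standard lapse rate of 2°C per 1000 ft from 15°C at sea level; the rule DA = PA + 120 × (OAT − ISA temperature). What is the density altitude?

Pressure altitude = 3630 + (29.92 − 29.55) × 1000 = 3630 + (+370) = 4000 ft.
ISA temperature at 4000 ft = 15 − 2 × (4000/1000) = 7°C.
ISA deviation = 35 − 7 = +28°C.
Density altitude = 4000 + 120 × (28) = 7360 ft.

7360 ft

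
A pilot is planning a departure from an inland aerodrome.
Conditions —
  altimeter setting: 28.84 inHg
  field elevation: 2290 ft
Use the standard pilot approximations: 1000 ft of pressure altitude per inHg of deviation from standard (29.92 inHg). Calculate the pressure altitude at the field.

Pressure correction = (29.92 − 28.84) × 1000 = +1080 ft.
Pressure altitude = 2290 + (+1080) = 3370 ft.

3370 ft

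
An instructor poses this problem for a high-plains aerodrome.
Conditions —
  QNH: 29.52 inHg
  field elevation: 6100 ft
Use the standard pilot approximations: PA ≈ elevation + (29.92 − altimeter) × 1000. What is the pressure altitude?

6500 ft

Pressure correction = (29.92 − 29.52) × 1000 = +400 ft.
Pressure altitude = 6100 + (+400) = 6500 ft.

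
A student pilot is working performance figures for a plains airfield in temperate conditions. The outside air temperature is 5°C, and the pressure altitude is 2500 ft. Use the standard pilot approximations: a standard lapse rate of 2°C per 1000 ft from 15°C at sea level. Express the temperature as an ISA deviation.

ISA-5°C

ISA temperature at 2500 ft = 15 − 2 × (2500/1000) = 10°C.
Deviation = OAT − ISA = 5 − 10 = -5°C.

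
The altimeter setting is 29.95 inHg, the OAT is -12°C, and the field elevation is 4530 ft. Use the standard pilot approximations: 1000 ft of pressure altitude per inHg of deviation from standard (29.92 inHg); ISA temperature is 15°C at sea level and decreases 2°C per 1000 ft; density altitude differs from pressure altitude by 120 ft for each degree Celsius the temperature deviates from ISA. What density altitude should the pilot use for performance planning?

2340 ft

Pressure altitude = 4530 + (29.92 − 29.95) × 1000 = 4530 + (-30) = 4500 ft.
ISA temperature at 4500 ft = 15 − 2 × (4500/1000) = 6°C.
ISA deviation = -12 − 6 = -18°C.
Density altitude = 4500 + 120 × (-18) = 2340 ft.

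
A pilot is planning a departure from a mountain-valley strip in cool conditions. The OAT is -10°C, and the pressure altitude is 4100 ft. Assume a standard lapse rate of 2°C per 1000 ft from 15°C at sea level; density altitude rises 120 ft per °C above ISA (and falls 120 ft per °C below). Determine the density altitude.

2084 ft

ISA temperature at 4100 ft = 15 − 2 × (4100/1000) = 6.8°C.
ISA deviation = -10 − 6.8 = -16.8°C.
Density altitude = 4100 + 120 × (-16.8) = 4100 + (-2016) = 2084 ft.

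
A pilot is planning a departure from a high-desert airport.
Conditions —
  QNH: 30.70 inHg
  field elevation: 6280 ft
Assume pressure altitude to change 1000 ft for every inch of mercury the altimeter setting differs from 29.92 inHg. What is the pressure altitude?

Pressure correction = (29.92 − 30.70) × 1000 = -780 ft.
Pressure altitude = 6280 + (-780) = 5500 ft.

5500 ft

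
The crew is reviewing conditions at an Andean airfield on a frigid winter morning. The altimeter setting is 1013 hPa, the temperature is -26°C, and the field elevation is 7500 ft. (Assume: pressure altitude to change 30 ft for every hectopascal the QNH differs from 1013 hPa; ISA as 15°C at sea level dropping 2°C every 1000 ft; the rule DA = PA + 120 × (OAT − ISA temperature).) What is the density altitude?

4380 ft

Pressure altitude = 7500 + (1013 − 1013) × 30 = 7500 + (0) = 7500 ft.
ISA temperature at 7500 ft = 15 − 2 × (7500/1000) = 0°C.
ISA deviation = -26 − 0 = -26°C.
Density altitude = 7500 + 120 × (-26) = 4380 ft.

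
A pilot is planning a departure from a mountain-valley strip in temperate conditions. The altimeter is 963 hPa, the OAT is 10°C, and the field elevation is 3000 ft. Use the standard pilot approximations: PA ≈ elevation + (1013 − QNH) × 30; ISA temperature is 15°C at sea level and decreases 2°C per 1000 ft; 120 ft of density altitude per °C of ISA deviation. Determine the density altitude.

Pressure altitude = 3000 + (1013 − 963) × 30 = 3000 + (+1500) = 4500 ft.
ISA temperature at 4500 ft = 15 − 2 × (4500/1000) = 6°C.
ISA deviation = 10 − 6 = +4°C.
Density altitude = 4500 + 120 × (4) = 4980 ft.

4980 ft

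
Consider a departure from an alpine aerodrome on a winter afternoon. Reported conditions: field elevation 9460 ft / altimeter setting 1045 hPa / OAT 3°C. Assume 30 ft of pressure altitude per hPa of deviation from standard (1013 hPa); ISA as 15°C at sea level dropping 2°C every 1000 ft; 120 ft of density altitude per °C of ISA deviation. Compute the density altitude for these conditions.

Pressure altitude = 9460 + (1013 − 1045) × 30 = 9460 + (-960) = 8500 ft.
ISA temperature at 8500 ft = 15 − 2 × (8500/1000) = -2°C.
ISA deviation = 3 − (-2) = +5°C.
Density altitude = 8500 + 120 × (5) = 9100 ft.

9100 ft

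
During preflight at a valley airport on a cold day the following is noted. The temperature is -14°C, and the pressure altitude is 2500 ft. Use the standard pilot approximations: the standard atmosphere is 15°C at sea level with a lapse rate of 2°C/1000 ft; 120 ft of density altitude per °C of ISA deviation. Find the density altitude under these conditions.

ISA temperature at 2500 ft = 15 − 2 × (2500/1000) = 10°C.
ISA deviation = -14 − 10 = -24°C.
Density altitude = 2500 + 120 × (-24) = 2500 + (-2880) = -380 ft.

-380 ft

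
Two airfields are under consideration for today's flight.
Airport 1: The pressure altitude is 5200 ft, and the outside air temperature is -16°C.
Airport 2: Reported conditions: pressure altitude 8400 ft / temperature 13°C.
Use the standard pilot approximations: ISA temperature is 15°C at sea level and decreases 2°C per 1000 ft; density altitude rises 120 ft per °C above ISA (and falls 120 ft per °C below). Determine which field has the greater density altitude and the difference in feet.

Airport 1: ISA temp = 4.6°C, deviation -20.6°C, DA = 5200 + 120 × (-20.6) = 2728 ft.
Airport 2: ISA temp = -1.8°C, deviation +14.8°C, DA = 8400 + 120 × 14.8 = 10176 ft.
Airport 2 is higher by 10176 − 2728 = 7448 ft.

Airport 2 by 7448 ft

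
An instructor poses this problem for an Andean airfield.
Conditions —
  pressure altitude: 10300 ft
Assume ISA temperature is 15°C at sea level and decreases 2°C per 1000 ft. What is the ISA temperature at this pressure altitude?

-5.6°C

ISA temperature = 15 − 2 × (10300/1000) = 15 − 20.6 = -5.6°C.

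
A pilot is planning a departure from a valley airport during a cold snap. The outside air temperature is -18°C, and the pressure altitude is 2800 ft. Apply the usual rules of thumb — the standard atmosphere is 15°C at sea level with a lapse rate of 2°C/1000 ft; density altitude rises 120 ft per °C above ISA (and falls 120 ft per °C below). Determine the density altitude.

ISA temperature at 2800 ft = 15 − 2 × (2800/1000) = 9.4°C.
ISA deviation = -18 − 9.4 = -27.4°C.
Density altitude = 2800 + 120 × (-27.4) = 2800 + (-3288) = -488 ft.

-488 ft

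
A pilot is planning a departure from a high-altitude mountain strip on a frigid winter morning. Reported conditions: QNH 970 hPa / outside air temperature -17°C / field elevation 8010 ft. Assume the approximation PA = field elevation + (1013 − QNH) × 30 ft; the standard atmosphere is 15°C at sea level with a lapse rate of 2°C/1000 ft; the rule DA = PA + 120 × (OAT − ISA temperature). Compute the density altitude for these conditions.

Pressure altitude = 8010 + (1013 − 970) × 30 = 8010 + (+1290) = 9300 ft.
ISA temperature at 9300 ft = 15 − 2 × (9300/1000) = -3.6°C.
ISA deviation = -17 − (-3.6) = -13.4°C.
Density altitude = 9300 + 120 × (-13.4) = 7692 ft.

7692 ft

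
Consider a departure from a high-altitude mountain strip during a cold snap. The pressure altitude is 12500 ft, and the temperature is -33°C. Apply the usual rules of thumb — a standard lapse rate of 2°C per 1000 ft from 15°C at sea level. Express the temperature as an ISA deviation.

ISA temperature at 12500 ft = 15 − 2 × (12500/1000) = -10°C.
Deviation = OAT − ISA = -33 − (-10) = -23°C.

ISA-23°C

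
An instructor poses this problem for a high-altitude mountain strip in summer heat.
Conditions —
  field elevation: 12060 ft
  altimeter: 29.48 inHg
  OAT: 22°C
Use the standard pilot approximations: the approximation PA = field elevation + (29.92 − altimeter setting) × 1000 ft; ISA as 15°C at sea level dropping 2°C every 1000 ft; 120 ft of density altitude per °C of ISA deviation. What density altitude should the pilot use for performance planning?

16340 ft

Pressure altitude = 12060 + (29.92 − 29.48) × 1000 = 12060 + (+440) = 12500 ft.
ISA temperature at 12500 ft = 15 − 2 × (12500/1000) = -10°C.
ISA deviation = 22 − (-10) = +32°C.
Density altitude = 12500 + 120 × (32) = 16340 ft.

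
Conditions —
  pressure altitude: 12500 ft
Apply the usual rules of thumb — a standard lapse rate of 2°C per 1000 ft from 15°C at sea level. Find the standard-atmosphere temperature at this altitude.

ISA temperature = 15 − 2 × (12500/1000) = 15 − 25 = -10°C.

-10°C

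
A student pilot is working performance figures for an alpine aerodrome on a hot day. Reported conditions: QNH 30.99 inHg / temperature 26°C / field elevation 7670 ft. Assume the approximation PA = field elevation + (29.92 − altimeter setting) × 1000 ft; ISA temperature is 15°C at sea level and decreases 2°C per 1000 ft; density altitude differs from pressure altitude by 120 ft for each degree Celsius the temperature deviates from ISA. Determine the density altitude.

9504 ft

Pressure altitude = 7670 + (29.92 − 30.99) × 1000 = 7670 + (-1070) = 6600 ft.
ISA temperature at 6600 ft = 15 − 2 × (6600/1000) = 1.8°C.
ISA deviation = 26 − 1.8 = +24.2°C.
Density altitude = 6600 + 120 × (24.2) = 9504 ft.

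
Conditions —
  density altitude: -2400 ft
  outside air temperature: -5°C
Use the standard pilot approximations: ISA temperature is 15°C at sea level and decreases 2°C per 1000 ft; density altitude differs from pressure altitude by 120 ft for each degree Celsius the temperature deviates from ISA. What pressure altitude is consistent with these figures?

0 ft

DA = PA + 120 × (OAT − (15 − 2·PA/1000)) = PA + 120·OAT − 1800 + 0.24·PA = 1.24·PA + 120·OAT − 1800.
So 1.24·PA = -2400 − 120 × (-5) + 1800 = 0.
PA = 0 / 1.24 = 0 ft.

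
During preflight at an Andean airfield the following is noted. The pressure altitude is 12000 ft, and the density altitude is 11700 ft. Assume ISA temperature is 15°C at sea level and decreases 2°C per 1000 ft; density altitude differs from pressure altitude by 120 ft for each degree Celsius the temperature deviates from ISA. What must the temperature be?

Density altitude − pressure altitude = 11700 − 12000 = -300 ft.
At 120 ft/°C that is an ISA deviation of -300/120 = -2.5°C.
ISA temperature at 12000 ft = 15 − 2 × (12000/1000) = -9°C.
OAT = ISA + deviation = -9 + (-2.5) = -11.5°C.

-11.5°C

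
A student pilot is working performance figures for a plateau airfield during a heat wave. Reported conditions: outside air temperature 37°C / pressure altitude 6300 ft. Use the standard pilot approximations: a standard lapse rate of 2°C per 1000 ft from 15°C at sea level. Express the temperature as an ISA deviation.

ISA+34.6°C

ISA temperature at 6300 ft = 15 − 2 × (6300/1000) = 2.4°C.
Deviation = OAT − ISA = 37 − 2.4 = +34.6°C.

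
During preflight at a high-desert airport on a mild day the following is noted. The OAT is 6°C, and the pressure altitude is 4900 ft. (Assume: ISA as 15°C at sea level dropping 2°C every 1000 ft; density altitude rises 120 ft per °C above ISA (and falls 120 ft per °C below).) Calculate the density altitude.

4996 ft

ISA temperature at 4900 ft = 15 − 2 × (4900/1000) = 5.2°C.
ISA deviation = 6 − 5.2 = +0.8°C.
Density altitude = 4900 + 120 × (0.8) = 4900 + (+96) = 4996 ft.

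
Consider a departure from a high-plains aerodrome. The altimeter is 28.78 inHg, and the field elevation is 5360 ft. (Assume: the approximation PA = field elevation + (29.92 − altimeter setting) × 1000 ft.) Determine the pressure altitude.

Pressure correction = (29.92 − 28.78) × 1000 = +1140 ft.
Pressure altitude = 5360 + (+1140) = 6500 ft.

6500 ft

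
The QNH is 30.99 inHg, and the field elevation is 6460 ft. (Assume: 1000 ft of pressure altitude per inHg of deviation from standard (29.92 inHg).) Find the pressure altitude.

Pressure correction = (29.92 − 30.99) × 1000 = -1070 ft.
Pressure altitude = 6460 + (-1070) = 5390 ft.

5390 ft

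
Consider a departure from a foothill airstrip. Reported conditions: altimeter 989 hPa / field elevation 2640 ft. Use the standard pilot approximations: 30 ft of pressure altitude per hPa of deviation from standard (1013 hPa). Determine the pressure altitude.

Pressure correction = (1013 − 989) × 30 = +720 ft.
Pressure altitude = 2640 + (+720) = 3360 ft.

3360 ft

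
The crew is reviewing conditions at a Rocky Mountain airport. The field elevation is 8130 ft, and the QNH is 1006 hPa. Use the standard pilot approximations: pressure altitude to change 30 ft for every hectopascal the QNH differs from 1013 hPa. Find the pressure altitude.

8340 ft

Pressure correction = (1013 − 1006) × 30 = +210 ft.
Pressure altitude = 8130 + (+210) = 8340 ft.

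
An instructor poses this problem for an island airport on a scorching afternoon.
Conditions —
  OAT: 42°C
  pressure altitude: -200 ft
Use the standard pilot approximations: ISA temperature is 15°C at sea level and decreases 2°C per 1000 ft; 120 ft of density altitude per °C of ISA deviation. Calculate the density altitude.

ISA temperature at -200 ft = 15 − 2 × (-200/1000) = 15.4°C.
ISA deviation = 42 − 15.4 = +26.6°C.
Density altitude = -200 + 120 × (26.6) = -200 + (+3192) = 2992 ft.

2992 ft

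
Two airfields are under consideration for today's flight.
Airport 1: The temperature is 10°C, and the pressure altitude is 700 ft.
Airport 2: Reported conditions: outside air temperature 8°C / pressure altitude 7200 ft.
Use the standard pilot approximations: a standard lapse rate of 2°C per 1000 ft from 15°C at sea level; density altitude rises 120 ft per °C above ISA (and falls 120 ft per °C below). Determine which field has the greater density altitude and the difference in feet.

Airport 1: ISA temp = 13.6°C, deviation -3.6°C, DA = 700 + 120 × (-3.6) = 268 ft.
Airport 2: ISA temp = 0.6°C, deviation +7.4°C, DA = 7200 + 120 × 7.4 = 8088 ft.
Airport 2 is higher by 8088 − 268 = 7820 ft.

Airport 2 by 7820 ft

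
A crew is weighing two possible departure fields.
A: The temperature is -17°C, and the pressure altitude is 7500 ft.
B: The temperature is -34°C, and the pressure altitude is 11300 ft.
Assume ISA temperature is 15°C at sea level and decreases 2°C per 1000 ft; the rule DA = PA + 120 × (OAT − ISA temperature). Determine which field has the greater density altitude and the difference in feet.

A: ISA temp = 0°C, deviation -17°C, DA = 7500 + 120 × (-17) = 5460 ft.
B: ISA temp = -7.6°C, deviation -26.4°C, DA = 11300 + 120 × (-26.4) = 8132 ft.
B is higher by 8132 − 5460 = 2672 ft.

B by 2672 ft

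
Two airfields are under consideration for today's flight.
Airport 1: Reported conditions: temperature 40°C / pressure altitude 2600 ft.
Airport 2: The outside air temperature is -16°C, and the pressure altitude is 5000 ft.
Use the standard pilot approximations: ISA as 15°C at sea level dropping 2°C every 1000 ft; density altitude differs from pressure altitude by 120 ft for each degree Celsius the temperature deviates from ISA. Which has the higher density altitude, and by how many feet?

Airport 1 by 3744 ft

Airport 1: ISA temp = 9.8°C, deviation +30.2°C, DA = 2600 + 120 × 30.2 = 6224 ft.
Airport 2: ISA temp = 5°C, deviation -21°C, DA = 5000 + 120 × (-21) = 2480 ft.
Airport 1 is higher by 6224 − 2480 = 3744 ft.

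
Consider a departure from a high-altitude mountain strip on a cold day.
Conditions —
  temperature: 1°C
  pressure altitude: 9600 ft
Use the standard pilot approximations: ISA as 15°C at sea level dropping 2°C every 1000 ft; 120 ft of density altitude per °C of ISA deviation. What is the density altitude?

ISA temperature at 9600 ft = 15 − 2 × (9600/1000) = -4.2°C.
ISA deviation = 1 − (-4.2) = +5.2°C.
Density altitude = 9600 + 120 × (5.2) = 9600 + (+624) = 10224 ft.

10224 ft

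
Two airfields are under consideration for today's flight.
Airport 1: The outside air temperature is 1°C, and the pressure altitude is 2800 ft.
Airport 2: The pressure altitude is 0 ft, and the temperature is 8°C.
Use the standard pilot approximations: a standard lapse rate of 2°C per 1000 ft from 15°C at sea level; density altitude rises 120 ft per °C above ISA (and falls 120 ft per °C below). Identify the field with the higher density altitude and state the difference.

Airport 1: ISA temp = 9.4°C, deviation -8.4°C, DA = 2800 + 120 × (-8.4) = 1792 ft.
Airport 2: ISA temp = 15°C, deviation -7°C, DA = 0 + 120 × (-7) = -840 ft.
Airport 1 is higher by 1792 − (-840) = 2632 ft.

Airport 1 by 2632 ft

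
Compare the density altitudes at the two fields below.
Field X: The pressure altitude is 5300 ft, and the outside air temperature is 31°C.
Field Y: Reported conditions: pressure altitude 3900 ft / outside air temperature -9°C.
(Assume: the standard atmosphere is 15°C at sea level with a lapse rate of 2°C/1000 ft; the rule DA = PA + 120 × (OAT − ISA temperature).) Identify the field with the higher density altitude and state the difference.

Field X by 6536 ft

Field X: ISA temp = 4.4°C, deviation +26.6°C, DA = 5300 + 120 × 26.6 = 8492 ft.
Field Y: ISA temp = 7.2°C, deviation -16.2°C, DA = 3900 + 120 × (-16.2) = 1956 ft.
Field X is higher by 8492 − 1956 = 6536 ft.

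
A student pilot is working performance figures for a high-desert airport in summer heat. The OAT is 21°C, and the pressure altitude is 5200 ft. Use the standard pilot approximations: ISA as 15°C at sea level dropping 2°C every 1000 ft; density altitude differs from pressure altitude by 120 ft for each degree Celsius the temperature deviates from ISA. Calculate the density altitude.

ISA temperature at 5200 ft = 15 − 2 × (5200/1000) = 4.6°C.
ISA deviation = 21 − 4.6 = +16.4°C.
Density altitude = 5200 + 120 × (16.4) = 5200 + (+1968) = 7168 ft.

7168 ft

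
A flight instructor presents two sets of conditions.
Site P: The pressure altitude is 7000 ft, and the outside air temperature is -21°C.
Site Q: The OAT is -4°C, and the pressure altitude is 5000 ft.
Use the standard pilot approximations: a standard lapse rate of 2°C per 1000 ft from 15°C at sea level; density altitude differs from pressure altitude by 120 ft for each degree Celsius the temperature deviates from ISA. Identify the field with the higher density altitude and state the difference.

Site P by 440 ft

Site P: ISA temp = 1°C, deviation -22°C, DA = 7000 + 120 × (-22) = 4360 ft.
Site Q: ISA temp = 5°C, deviation -9°C, DA = 5000 + 120 × (-9) = 3920 ft.
Site P is higher by 4360 − 3920 = 440 ft.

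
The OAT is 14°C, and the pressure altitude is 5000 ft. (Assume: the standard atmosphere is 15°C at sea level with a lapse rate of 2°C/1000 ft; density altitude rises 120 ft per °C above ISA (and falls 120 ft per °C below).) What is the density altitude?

ISA temperature at 5000 ft = 15 − 2 × (5000/1000) = 5°C.
ISA deviation = 14 − 5 = +9°C.
Density altitude = 5000 + 120 × (9) = 5000 + (+1080) = 6080 ft.

6080 ft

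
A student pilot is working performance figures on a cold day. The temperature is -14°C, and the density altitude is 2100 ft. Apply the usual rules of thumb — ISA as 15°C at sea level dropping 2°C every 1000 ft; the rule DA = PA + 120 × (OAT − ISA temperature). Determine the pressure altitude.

4500 ft

DA = PA + 120 × (OAT − (15 − 2·PA/1000)) = PA + 120·OAT − 1800 + 0.24·PA = 1.24·PA + 120·OAT − 1800.
So 1.24·PA = 2100 − 120 × (-14) + 1800 = 5580.
PA = 5580 / 1.24 = 4500 ft.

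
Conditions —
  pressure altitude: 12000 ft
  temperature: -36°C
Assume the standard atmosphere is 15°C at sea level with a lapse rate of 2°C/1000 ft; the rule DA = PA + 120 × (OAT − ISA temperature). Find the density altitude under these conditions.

8760 ft

ISA temperature at 12000 ft = 15 − 2 × (12000/1000) = -9°C.
ISA deviation = -36 − (-9) = -27°C.
Density altitude = 12000 + 120 × (-27) = 12000 + (-3240) = 8760 ft.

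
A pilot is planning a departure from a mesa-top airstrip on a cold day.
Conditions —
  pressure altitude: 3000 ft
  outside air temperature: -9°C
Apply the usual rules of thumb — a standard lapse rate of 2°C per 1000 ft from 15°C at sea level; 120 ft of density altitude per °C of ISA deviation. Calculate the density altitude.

840 ft

ISA temperature at 3000 ft = 15 − 2 × (3000/1000) = 9°C.
ISA deviation = -9 − 9 = -18°C.
Density altitude = 3000 + 120 × (-18) = 3000 + (-2160) = 840 ft.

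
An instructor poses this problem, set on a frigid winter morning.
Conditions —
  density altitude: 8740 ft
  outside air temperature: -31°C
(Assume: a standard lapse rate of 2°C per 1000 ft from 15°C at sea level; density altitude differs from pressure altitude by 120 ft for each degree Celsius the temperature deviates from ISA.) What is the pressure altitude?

DA = PA + 120 × (OAT − (15 − 2·PA/1000)) = PA + 120·OAT − 1800 + 0.24·PA = 1.24·PA + 120·OAT − 1800.
So 1.24·PA = 8740 − 120 × (-31) + 1800 = 14260.
PA = 14260 / 1.24 = 11500 ft.

11500 ft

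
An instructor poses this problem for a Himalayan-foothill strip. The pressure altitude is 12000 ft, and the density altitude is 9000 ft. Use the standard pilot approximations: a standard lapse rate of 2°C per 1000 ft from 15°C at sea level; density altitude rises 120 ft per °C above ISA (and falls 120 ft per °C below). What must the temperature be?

Density altitude − pressure altitude = 9000 − 12000 = -3000 ft.
At 120 ft/°C that is an ISA deviation of -3000/120 = -25°C.
ISA temperature at 12000 ft = 15 − 2 × (12000/1000) = -9°C.
OAT = ISA + deviation = -9 + (-25) = -34°C.

-34°C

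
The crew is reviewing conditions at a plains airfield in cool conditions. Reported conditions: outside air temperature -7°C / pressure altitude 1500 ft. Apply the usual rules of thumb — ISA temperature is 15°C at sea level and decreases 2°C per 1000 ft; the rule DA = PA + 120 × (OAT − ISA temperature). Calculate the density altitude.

ISA temperature at 1500 ft = 15 − 2 × (1500/1000) = 12°C.
ISA deviation = -7 − 12 = -19°C.
Density altitude = 1500 + 120 × (-19) = 1500 + (-2280) = -780 ft.

-780 ft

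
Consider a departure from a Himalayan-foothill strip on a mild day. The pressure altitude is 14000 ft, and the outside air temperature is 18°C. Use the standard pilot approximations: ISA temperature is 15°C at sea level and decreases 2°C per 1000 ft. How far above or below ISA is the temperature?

ISA+31°C

ISA temperature at 14000 ft = 15 − 2 × (14000/1000) = -13°C.
Deviation = OAT − ISA = 18 − (-13) = +31°C.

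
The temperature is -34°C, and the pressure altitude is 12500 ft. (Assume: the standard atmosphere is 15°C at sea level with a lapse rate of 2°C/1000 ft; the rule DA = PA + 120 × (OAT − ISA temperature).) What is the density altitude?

9620 ft

ISA temperature at 12500 ft = 15 − 2 × (12500/1000) = -10°C.
ISA deviation = -34 − (-10) = -24°C.
Density altitude = 12500 + 120 × (-24) = 12500 + (-2880) = 9620 ft.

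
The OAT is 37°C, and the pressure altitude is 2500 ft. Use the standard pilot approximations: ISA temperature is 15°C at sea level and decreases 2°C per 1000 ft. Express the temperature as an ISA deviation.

ISA temperature at 2500 ft = 15 − 2 × (2500/1000) = 10°C.
Deviation = OAT − ISA = 37 − 10 = +27°C.

ISA+27°C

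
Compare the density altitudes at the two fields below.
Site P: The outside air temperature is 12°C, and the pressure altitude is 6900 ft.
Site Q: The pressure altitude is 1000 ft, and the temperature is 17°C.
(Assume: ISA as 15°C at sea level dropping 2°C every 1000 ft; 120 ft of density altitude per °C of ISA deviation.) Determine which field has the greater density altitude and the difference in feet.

Site P: ISA temp = 1.2°C, deviation +10.8°C, DA = 6900 + 120 × 10.8 = 8196 ft.
Site Q: ISA temp = 13°C, deviation +4°C, DA = 1000 + 120 × 4 = 1480 ft.
Site P is higher by 8196 − 1480 = 6716 ft.

Site P by 6716 ft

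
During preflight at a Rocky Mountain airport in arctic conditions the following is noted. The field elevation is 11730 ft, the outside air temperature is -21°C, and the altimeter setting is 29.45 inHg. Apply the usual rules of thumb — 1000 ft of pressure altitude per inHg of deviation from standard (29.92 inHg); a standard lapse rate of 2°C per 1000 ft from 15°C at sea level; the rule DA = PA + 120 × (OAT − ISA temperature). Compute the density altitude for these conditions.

10808 ft

Pressure altitude = 11730 + (29.92 − 29.45) × 1000 = 11730 + (+470) = 12200 ft.
ISA temperature at 12200 ft = 15 − 2 × (12200/1000) = -9.4°C.
ISA deviation = -21 − (-9.4) = -11.6°C.
Density altitude = 12200 + 120 × (-11.6) = 10808 ft.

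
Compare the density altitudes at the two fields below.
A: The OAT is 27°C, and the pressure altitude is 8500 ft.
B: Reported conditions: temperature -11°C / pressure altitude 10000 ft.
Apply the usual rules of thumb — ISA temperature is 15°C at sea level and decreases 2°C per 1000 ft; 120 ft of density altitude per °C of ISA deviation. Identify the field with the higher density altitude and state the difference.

A by 2700 ft

A: ISA temp = -2°C, deviation +29°C, DA = 8500 + 120 × 29 = 11980 ft.
B: ISA temp = -5°C, deviation -6°C, DA = 10000 + 120 × (-6) = 9280 ft.
A is higher by 11980 − 9280 = 2700 ft.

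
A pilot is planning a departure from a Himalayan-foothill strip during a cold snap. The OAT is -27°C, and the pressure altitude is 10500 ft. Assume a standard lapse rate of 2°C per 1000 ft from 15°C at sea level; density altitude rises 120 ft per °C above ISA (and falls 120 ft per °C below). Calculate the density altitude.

ISA temperature at 10500 ft = 15 − 2 × (10500/1000) = -6°C.
ISA deviation = -27 − (-6) = -21°C.
Density altitude = 10500 + 120 × (-21) = 10500 + (-2520) = 7980 ft.

7980 ft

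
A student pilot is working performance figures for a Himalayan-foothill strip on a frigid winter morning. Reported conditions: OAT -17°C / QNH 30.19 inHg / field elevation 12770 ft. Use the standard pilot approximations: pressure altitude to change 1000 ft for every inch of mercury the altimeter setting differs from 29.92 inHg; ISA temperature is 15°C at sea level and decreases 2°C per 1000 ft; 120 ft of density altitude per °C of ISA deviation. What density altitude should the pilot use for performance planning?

Pressure altitude = 12770 + (29.92 − 30.19) × 1000 = 12770 + (-270) = 12500 ft.
ISA temperature at 12500 ft = 15 − 2 × (12500/1000) = -10°C.
ISA deviation = -17 − (-10) = -7°C.
Density altitude = 12500 + 120 × (-7) = 11660 ft.

11660 ft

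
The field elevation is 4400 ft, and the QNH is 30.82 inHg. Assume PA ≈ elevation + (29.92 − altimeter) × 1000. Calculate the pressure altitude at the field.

Pressure correction = (29.92 − 30.82) × 1000 = -900 ft.
Pressure altitude = 4400 + (-900) = 3500 ft.

3500 ft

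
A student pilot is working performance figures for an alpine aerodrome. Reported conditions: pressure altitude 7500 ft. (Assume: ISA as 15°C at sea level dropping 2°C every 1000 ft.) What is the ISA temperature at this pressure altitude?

0°C

ISA temperature = 15 − 2 × (7500/1000) = 15 − 15 = 0°C.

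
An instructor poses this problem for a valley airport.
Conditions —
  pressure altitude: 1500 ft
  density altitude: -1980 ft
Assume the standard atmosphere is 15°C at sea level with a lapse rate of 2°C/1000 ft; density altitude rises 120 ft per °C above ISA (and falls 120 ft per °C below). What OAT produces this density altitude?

-17°C

Density altitude − pressure altitude = -1980 − 1500 = -3480 ft.
At 120 ft/°C that is an ISA deviation of -3480/120 = -29°C.
ISA temperature at 1500 ft = 15 − 2 × (1500/1000) = 12°C.
OAT = ISA + deviation = 12 + (-29) = -17°C.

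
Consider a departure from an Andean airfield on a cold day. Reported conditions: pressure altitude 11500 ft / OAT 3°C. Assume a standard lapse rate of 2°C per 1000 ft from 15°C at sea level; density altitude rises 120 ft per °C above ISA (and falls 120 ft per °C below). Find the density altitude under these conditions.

ISA temperature at 11500 ft = 15 − 2 × (11500/1000) = -8°C.
ISA deviation = 3 − (-8) = +11°C.
Density altitude = 11500 + 120 × (11) = 11500 + (+1320) = 12820 ft.

12820 ft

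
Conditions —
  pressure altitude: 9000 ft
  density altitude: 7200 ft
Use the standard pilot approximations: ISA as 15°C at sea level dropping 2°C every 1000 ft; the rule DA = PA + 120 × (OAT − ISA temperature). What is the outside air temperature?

Density altitude − pressure altitude = 7200 − 9000 = -1800 ft.
At 120 ft/°C that is an ISA deviation of -1800/120 = -15°C.
ISA temperature at 9000 ft = 15 − 2 × (9000/1000) = -3°C.
OAT = ISA + deviation = -3 + (-15) = -18°C.

-18°C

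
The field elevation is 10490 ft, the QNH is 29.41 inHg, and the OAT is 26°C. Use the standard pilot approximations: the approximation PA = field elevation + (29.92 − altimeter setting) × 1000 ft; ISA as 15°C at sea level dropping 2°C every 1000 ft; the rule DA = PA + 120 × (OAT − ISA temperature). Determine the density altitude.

Pressure altitude = 10490 + (29.92 − 29.41) × 1000 = 10490 + (+510) = 11000 ft.
ISA temperature at 11000 ft = 15 − 2 × (11000/1000) = -7°C.
ISA deviation = 26 − (-7) = +33°C.
Density altitude = 11000 + 120 × (33) = 14960 ft.

14960 ft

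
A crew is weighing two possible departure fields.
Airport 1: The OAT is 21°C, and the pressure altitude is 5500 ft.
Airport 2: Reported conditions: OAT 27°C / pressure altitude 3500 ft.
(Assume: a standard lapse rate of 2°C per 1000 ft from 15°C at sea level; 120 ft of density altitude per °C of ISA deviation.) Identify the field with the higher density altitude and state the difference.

Airport 1 by 1760 ft

Airport 1: ISA temp = 4°C, deviation +17°C, DA = 5500 + 120 × 17 = 7540 ft.
Airport 2: ISA temp = 8°C, deviation +19°C, DA = 3500 + 120 × 19 = 5780 ft.
Airport 1 is higher by 7540 − 5780 = 1760 ft.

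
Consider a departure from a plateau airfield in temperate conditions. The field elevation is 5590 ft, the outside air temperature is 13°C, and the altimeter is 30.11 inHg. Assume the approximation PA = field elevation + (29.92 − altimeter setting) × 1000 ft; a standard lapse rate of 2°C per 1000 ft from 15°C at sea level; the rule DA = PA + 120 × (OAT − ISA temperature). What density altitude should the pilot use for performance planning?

6456 ft

Pressure altitude = 5590 + (29.92 − 30.11) × 1000 = 5590 + (-190) = 5400 ft.
ISA temperature at 5400 ft = 15 − 2 × (5400/1000) = 4.2°C.
ISA deviation = 13 − 4.2 = +8.8°C.
Density altitude = 5400 + 120 × (8.8) = 6456 ft.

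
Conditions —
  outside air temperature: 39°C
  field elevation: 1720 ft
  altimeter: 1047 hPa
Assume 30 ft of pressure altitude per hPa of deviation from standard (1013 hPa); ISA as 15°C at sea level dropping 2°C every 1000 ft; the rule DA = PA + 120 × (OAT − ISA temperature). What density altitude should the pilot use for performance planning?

Pressure altitude = 1720 + (1013 − 1047) × 30 = 1720 + (-1020) = 700 ft.
ISA temperature at 700 ft = 15 − 2 × (700/1000) = 13.6°C.
ISA deviation = 39 − 13.6 = +25.4°C.
Density altitude = 700 + 120 × (25.4) = 3748 ft.

3748 ft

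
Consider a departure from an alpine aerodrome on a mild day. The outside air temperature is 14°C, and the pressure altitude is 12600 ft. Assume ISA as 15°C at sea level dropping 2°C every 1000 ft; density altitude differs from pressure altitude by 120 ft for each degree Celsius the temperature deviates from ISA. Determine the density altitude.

ISA temperature at 12600 ft = 15 − 2 × (12600/1000) = -10.2°C.
ISA deviation = 14 − (-10.2) = +24.2°C.
Density altitude = 12600 + 120 × (24.2) = 12600 + (+2904) = 15504 ft.

15504 ft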